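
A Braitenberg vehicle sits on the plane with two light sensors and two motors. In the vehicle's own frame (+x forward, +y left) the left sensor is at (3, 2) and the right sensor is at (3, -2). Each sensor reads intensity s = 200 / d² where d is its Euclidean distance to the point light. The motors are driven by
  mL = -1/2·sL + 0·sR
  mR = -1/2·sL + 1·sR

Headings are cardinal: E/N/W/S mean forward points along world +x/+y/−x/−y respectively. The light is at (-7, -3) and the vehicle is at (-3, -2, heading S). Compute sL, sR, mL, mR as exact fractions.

left sensor world pos  = (-1, -5); dL² = 40
right sensor world pos = (-5, -5); dR² = 8
sL = 200/40 = 5
sR = 200/8 = 25
mL = -1/2·sL + 0·sR = -5/2
mR = -1/2·sL + 1·sR = 45/2

5 25 -5/2 45/2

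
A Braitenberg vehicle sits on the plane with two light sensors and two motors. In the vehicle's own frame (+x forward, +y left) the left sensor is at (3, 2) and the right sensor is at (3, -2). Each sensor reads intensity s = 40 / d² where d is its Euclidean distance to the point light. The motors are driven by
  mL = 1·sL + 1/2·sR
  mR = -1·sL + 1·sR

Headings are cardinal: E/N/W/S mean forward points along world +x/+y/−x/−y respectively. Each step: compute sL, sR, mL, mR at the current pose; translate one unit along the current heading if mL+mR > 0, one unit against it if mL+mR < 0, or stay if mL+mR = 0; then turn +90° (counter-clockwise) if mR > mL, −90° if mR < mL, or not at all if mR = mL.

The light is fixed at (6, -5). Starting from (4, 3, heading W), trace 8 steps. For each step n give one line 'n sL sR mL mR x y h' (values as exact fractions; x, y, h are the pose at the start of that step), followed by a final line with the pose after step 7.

n=0: pose=(4,3,W); sL=40/61, sR=8/25; mL=1244/1525, mR=-512/1525; mL+mR=12/25 → advance +1; mR−mL=-1756/1525 → turn -1·90°
n=1: pose=(3,3,N); sL=20/73, sR=20/61; mL=1950/4453, mR=240/4453; mL+mR=30/61 → advance +1; mR−mL=-1710/4453 → turn -1·90°
n=2: pose=(3,4,E); sL=40/121, sR=40/49; mL=4380/5929, mR=2880/5929; mL+mR=60/49 → advance +1; mR−mL=-1500/5929 → turn -1·90°
n=3: pose=(4,4,S); sL=10/9, sR=10/13; mL=175/117, mR=-40/117; mL+mR=15/13 → advance +1; mR−mL=-215/117 → turn -1·90°
n=4: pose=(4,3,W); sL=40/61, sR=8/25; mL=1244/1525, mR=-512/1525; mL+mR=12/25 → advance +1; mR−mL=-1756/1525 → turn -1·90°
n=5: pose=(3,3,N); sL=20/73, sR=20/61; mL=1950/4453, mR=240/4453; mL+mR=30/61 → advance +1; mR−mL=-1710/4453 → turn -1·90°
n=6: pose=(3,4,E); sL=40/121, sR=40/49; mL=4380/5929, mR=2880/5929; mL+mR=60/49 → advance +1; mR−mL=-1500/5929 → turn -1·90°
n=7: pose=(4,4,S); sL=10/9, sR=10/13; mL=175/117, mR=-40/117; mL+mR=15/13 → advance +1; mR−mL=-215/117 → turn -1·90°

0 40/61 8/25 1244/1525 -512/1525 4 3 W
1 20/73 20/61 1950/4453 240/4453 3 3 N
2 40/121 40/49 4380/5929 2880/5929 3 4 E
3 10/9 10/13 175/117 -40/117 4 4 S
4 40/61 8/25 1244/1525 -512/1525 4 3 W
5 20/73 20/61 1950/4453 240/4453 3 3 N
6 40/121 40/49 4380/5929 2880/5929 3 4 E
7 10/9 10/13 175/117 -40/117 4 4 S
final 4 3 W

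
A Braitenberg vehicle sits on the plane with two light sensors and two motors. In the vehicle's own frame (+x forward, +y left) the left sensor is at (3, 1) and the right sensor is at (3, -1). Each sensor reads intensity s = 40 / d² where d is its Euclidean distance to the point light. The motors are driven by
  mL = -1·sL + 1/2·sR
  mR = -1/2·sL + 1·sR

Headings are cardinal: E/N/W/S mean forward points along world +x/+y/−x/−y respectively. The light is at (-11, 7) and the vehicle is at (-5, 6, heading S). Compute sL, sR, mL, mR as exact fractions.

left sensor world pos  = (-4, 3); dL² = 65
right sensor world pos = (-6, 3); dR² = 41
sL = 40/65 = 8/13
sR = 40/41 = 40/41
mL = -1·sL + 1/2·sR = -68/533
mR = -1/2·sL + 1·sR = 356/533

8/13 40/41 -68/533 356/533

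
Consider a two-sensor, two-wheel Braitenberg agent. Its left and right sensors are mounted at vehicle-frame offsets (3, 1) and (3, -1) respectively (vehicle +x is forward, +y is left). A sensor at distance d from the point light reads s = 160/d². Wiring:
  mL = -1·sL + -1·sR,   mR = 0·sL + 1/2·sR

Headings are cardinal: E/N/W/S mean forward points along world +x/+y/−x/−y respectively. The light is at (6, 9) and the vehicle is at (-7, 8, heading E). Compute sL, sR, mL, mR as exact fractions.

left sensor world pos  = (-4, 9); dL² = 100
right sensor world pos = (-4, 7); dR² = 104
sL = 160/100 = 8/5
sR = 160/104 = 20/13
mL = -1·sL + -1·sR = -204/65
mR = 0·sL + 1/2·sR = 10/13

8/5 20/13 -204/65 10/13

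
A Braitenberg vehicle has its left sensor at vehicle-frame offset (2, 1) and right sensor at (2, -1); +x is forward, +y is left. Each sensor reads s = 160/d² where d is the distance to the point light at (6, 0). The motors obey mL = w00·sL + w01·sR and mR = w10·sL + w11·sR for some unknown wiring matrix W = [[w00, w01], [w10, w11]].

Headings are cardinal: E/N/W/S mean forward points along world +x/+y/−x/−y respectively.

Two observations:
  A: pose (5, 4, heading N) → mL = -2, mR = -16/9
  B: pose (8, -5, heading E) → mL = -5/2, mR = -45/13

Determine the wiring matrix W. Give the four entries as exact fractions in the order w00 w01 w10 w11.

-1/2 0 -1 1/2

obs A: pose=(5,4,N) → sL=4, sR=40/9, mL=-2, mR=-16/9
obs B: pose=(8,-5,E) → sL=5, sR=40/13, mL=-5/2, mR=-45/13
sensor matrix S = [[4, 40/9], [5, 40/13]]; det S = -1160/117
solve [mL_A; mL_B] = S·[w00; w01] and [mR_A; mR_B] = S·[w10; w11]:
  w00 = -1/2, w01 = 0, w10 = -1, w11 = 1/2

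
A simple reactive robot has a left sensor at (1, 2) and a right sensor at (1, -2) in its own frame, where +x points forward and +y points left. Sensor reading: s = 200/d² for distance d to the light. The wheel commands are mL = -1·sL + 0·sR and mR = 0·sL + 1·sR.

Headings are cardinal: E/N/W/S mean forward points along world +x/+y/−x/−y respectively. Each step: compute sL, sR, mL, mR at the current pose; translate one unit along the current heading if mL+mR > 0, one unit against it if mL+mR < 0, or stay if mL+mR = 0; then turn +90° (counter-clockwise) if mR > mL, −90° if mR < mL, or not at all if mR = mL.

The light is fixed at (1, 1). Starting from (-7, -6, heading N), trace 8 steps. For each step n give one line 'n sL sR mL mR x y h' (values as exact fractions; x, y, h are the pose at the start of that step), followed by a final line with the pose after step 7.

0 25/17 25/9 -25/17 25/9 -7 -6 N
1 40/29 200/97 -40/29 200/97 -7 -5 W
2 100/49 20/17 -100/49 20/17 -8 -5 S
3 200/73 200/113 -200/73 200/113 -8 -4 E
4 5/4 5/2 -5/4 5/2 -9 -4 N
5 200/157 8/5 -200/157 8/5 -9 -3 W
6 100/53 100/97 -100/53 100/97 -10 -3 S
7 200/101 8/5 -200/101 8/5 -10 -2 E
final -11 -2 N

n=0: pose=(-7,-6,N); sL=25/17, sR=25/9; mL=-25/17, mR=25/9; mL+mR=200/153 → advance +1; mR−mL=650/153 → turn +1·90°
n=1: pose=(-7,-5,W); sL=40/29, sR=200/97; mL=-40/29, mR=200/97; mL+mR=1920/2813 → advance +1; mR−mL=9680/2813 → turn +1·90°
n=2: pose=(-8,-5,S); sL=100/49, sR=20/17; mL=-100/49, mR=20/17; mL+mR=-720/833 → advance -1; mR−mL=2680/833 → turn +1·90°
n=3: pose=(-8,-4,E); sL=200/73, sR=200/113; mL=-200/73, mR=200/113; mL+mR=-8000/8249 → advance -1; mR−mL=37200/8249 → turn +1·90°
n=4: pose=(-9,-4,N); sL=5/4, sR=5/2; mL=-5/4, mR=5/2; mL+mR=5/4 → advance +1; mR−mL=15/4 → turn +1·90°
n=5: pose=(-9,-3,W); sL=200/157, sR=8/5; mL=-200/157, mR=8/5; mL+mR=256/785 → advance +1; mR−mL=2256/785 → turn +1·90°
n=6: pose=(-10,-3,S); sL=100/53, sR=100/97; mL=-100/53, mR=100/97; mL+mR=-4400/5141 → advance -1; mR−mL=15000/5141 → turn +1·90°
n=7: pose=(-10,-2,E); sL=200/101, sR=8/5; mL=-200/101, mR=8/5; mL+mR=-192/505 → advance -1; mR−mL=1808/505 → turn +1·90°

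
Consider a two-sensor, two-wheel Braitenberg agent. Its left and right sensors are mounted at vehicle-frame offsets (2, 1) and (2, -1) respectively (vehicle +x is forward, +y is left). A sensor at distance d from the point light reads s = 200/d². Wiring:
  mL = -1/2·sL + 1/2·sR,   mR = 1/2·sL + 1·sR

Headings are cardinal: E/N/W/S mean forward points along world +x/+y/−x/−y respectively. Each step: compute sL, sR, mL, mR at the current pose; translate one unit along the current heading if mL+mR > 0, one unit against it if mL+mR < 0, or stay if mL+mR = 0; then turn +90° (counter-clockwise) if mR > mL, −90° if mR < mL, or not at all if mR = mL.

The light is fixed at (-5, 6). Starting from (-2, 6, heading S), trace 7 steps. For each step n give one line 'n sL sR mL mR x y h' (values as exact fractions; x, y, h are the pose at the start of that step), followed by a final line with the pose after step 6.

0 10 25 15/2 30 -2 6 S
1 8 200/29 -16/29 316/29 -2 5 E
2 20 100/13 -80/13 230/13 -1 5 N
3 40 40 0 60 -1 6 W
4 10 25 15/2 30 -2 6 S
5 8 200/29 -16/29 316/29 -2 5 E
6 20 100/13 -80/13 230/13 -1 5 N
final -1 6 W

n=0: pose=(-2,6,S); sL=10, sR=25; mL=15/2, mR=30; mL+mR=75/2 → advance +1; mR−mL=45/2 → turn +1·90°
n=1: pose=(-2,5,E); sL=8, sR=200/29; mL=-16/29, mR=316/29; mL+mR=300/29 → advance +1; mR−mL=332/29 → turn +1·90°
n=2: pose=(-1,5,N); sL=20, sR=100/13; mL=-80/13, mR=230/13; mL+mR=150/13 → advance +1; mR−mL=310/13 → turn +1·90°
n=3: pose=(-1,6,W); sL=40, sR=40; mL=0, mR=60; mL+mR=60 → advance +1; mR−mL=60 → turn +1·90°
n=4: pose=(-2,6,S); sL=10, sR=25; mL=15/2, mR=30; mL+mR=75/2 → advance +1; mR−mL=45/2 → turn +1·90°
n=5: pose=(-2,5,E); sL=8, sR=200/29; mL=-16/29, mR=316/29; mL+mR=300/29 → advance +1; mR−mL=332/29 → turn +1·90°
n=6: pose=(-1,5,N); sL=20, sR=100/13; mL=-80/13, mR=230/13; mL+mR=150/13 → advance +1; mR−mL=310/13 → turn +1·90°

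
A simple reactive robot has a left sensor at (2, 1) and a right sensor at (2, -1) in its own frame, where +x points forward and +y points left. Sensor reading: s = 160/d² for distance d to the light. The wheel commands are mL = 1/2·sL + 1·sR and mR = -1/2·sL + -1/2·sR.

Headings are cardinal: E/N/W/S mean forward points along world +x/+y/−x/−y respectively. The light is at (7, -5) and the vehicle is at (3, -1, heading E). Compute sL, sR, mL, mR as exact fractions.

left sensor world pos  = (5, 0); dL² = 29
right sensor world pos = (5, -2); dR² = 13
sL = 160/29 = 160/29
sR = 160/13 = 160/13
mL = 1/2·sL + 1·sR = 5680/377
mR = -1/2·sL + -1/2·sR = -3360/377

160/29 160/13 5680/377 -3360/377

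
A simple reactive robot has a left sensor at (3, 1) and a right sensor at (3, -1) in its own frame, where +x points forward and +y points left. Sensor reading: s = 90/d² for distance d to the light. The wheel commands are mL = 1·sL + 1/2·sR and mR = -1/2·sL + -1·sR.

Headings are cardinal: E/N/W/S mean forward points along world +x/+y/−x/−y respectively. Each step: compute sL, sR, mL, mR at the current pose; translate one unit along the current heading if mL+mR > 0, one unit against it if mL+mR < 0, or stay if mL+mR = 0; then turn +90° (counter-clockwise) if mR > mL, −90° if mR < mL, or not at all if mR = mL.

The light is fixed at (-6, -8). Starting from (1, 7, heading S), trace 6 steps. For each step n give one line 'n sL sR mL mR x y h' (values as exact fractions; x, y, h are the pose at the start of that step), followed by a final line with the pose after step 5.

0 45/104 1/2 71/104 -149/208 1 7 S
1 90/241 18/61 7659/14701 -7083/14701 1 8 W
2 45/193 9/41 5427/15826 -5319/15826 0 8 N
3 2/9 90/337 1079/3033 -1147/3033 0 9 E
4 45/116 45/106 1845/3074 -7605/12296 -1 9 S
5 90/293 18/73 9207/21389 -8559/21389 -1 10 W
final -2 10 N

n=0: pose=(1,7,S); sL=45/104, sR=1/2; mL=71/104, mR=-149/208; mL+mR=-7/208 → advance -1; mR−mL=-291/208 → turn -1·90°
n=1: pose=(1,8,W); sL=90/241, sR=18/61; mL=7659/14701, mR=-7083/14701; mL+mR=576/14701 → advance +1; mR−mL=-14742/14701 → turn -1·90°
n=2: pose=(0,8,N); sL=45/193, sR=9/41; mL=5427/15826, mR=-5319/15826; mL+mR=54/7913 → advance +1; mR−mL=-5373/7913 → turn -1·90°
n=3: pose=(0,9,E); sL=2/9, sR=90/337; mL=1079/3033, mR=-1147/3033; mL+mR=-68/3033 → advance -1; mR−mL=-742/1011 → turn -1·90°
n=4: pose=(-1,9,S); sL=45/116, sR=45/106; mL=1845/3074, mR=-7605/12296; mL+mR=-225/12296 → advance -1; mR−mL=-14985/12296 → turn -1·90°
n=5: pose=(-1,10,W); sL=90/293, sR=18/73; mL=9207/21389, mR=-8559/21389; mL+mR=648/21389 → advance +1; mR−mL=-17766/21389 → turn -1·90°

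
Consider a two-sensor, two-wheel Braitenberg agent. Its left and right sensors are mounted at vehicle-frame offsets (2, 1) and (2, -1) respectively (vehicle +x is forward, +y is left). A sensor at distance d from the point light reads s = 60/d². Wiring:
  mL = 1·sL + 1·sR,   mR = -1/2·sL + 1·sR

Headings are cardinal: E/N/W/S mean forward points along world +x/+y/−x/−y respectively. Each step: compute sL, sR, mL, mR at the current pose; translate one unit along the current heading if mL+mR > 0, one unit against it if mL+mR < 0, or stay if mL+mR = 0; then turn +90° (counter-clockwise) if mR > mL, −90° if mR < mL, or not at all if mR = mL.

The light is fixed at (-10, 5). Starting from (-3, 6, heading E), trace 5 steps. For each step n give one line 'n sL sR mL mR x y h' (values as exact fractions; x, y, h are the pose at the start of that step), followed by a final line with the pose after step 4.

0 12/17 20/27 664/459 178/459 -3 6 E
1 30/41 6/5 396/205 171/205 -2 6 S
2 60/37 60/37 120/37 30/37 -2 5 W
3 3/2 15/17 81/34 9/68 -3 5 N
4 12/17 20/27 664/459 178/459 -3 6 E
final -2 6 S

n=0: pose=(-3,6,E); sL=12/17, sR=20/27; mL=664/459, mR=178/459; mL+mR=842/459 → advance +1; mR−mL=-18/17 → turn -1·90°
n=1: pose=(-2,6,S); sL=30/41, sR=6/5; mL=396/205, mR=171/205; mL+mR=567/205 → advance +1; mR−mL=-45/41 → turn -1·90°
n=2: pose=(-2,5,W); sL=60/37, sR=60/37; mL=120/37, mR=30/37; mL+mR=150/37 → advance +1; mR−mL=-90/37 → turn -1·90°
n=3: pose=(-3,5,N); sL=3/2, sR=15/17; mL=81/34, mR=9/68; mL+mR=171/68 → advance +1; mR−mL=-9/4 → turn -1·90°
n=4: pose=(-3,6,E); sL=12/17, sR=20/27; mL=664/459, mR=178/459; mL+mR=842/459 → advance +1; mR−mL=-18/17 → turn -1·90°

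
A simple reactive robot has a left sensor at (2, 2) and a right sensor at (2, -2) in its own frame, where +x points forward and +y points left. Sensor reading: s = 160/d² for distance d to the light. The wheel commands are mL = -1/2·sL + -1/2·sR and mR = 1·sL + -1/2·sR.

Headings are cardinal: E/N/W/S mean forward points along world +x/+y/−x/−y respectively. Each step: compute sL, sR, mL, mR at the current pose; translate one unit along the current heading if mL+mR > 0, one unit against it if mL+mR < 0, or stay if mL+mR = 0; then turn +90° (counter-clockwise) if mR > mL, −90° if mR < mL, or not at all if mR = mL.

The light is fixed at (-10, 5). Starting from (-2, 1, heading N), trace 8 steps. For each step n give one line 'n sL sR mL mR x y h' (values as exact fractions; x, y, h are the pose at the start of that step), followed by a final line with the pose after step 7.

n=0: pose=(-2,1,N); sL=4, sR=20/13; mL=-36/13, mR=42/13; mL+mR=6/13 → advance +1; mR−mL=6 → turn +1·90°
n=1: pose=(-2,2,W); sL=160/61, sR=160/37; mL=-7840/2257, mR=1040/2257; mL+mR=-6800/2257 → advance -1; mR−mL=240/61 → turn +1·90°
n=2: pose=(-1,2,S); sL=80/73, sR=80/37; mL=-4400/2701, mR=40/2701; mL+mR=-4360/2701 → advance -1; mR−mL=120/73 → turn +1·90°
n=3: pose=(-1,3,E); sL=160/121, sR=160/137; mL=-20640/16577, mR=12240/16577; mL+mR=-8400/16577 → advance -1; mR−mL=240/121 → turn +1·90°
n=4: pose=(-2,3,N); sL=40/9, sR=8/5; mL=-136/45, mR=164/45; mL+mR=28/45 → advance +1; mR−mL=20/3 → turn +1·90°
n=5: pose=(-2,4,W); sL=32/9, sR=160/37; mL=-1312/333, mR=464/333; mL+mR=-848/333 → advance -1; mR−mL=16/3 → turn +1·90°
n=6: pose=(-1,4,S); sL=16/13, sR=80/29; mL=-752/377, mR=-56/377; mL+mR=-808/377 → advance -1; mR−mL=24/13 → turn +1·90°
n=7: pose=(-1,5,E); sL=32/25, sR=32/25; mL=-32/25, mR=16/25; mL+mR=-16/25 → advance -1; mR−mL=48/25 → turn +1·90°

0 4 20/13 -36/13 42/13 -2 1 N
1 160/61 160/37 -7840/2257 1040/2257 -2 2 W
2 80/73 80/37 -4400/2701 40/2701 -1 2 S
3 160/121 160/137 -20640/16577 12240/16577 -1 3 E
4 40/9 8/5 -136/45 164/45 -2 3 N
5 32/9 160/37 -1312/333 464/333 -2 4 W
6 16/13 80/29 -752/377 -56/377 -1 4 S
7 32/25 32/25 -32/25 16/25 -1 5 E
final -2 5 N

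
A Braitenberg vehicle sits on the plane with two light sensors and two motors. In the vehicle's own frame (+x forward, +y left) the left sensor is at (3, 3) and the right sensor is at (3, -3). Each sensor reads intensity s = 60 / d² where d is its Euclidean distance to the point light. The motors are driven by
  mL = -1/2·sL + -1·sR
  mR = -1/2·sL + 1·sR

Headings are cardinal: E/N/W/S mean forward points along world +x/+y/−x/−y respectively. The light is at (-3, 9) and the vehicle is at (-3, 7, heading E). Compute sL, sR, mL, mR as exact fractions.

6 30/17 -81/17 -21/17

left sensor world pos  = (0, 10); dL² = 10
right sensor world pos = (0, 4); dR² = 34
sL = 60/10 = 6
sR = 60/34 = 30/17
mL = -1/2·sL + -1·sR = -81/17
mR = -1/2·sL + 1·sR = -21/17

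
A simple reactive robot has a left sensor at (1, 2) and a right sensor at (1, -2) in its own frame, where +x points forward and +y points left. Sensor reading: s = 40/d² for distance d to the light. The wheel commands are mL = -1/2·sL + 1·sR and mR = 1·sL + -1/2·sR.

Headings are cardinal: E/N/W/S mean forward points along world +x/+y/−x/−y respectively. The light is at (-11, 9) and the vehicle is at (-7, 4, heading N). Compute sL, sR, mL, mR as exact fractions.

2 10/13 -3/13 21/13

left sensor world pos  = (-9, 5); dL² = 20
right sensor world pos = (-5, 5); dR² = 52
sL = 40/20 = 2
sR = 40/52 = 10/13
mL = -1/2·sL + 1·sR = -3/13
mR = 1·sL + -1/2·sR = 21/13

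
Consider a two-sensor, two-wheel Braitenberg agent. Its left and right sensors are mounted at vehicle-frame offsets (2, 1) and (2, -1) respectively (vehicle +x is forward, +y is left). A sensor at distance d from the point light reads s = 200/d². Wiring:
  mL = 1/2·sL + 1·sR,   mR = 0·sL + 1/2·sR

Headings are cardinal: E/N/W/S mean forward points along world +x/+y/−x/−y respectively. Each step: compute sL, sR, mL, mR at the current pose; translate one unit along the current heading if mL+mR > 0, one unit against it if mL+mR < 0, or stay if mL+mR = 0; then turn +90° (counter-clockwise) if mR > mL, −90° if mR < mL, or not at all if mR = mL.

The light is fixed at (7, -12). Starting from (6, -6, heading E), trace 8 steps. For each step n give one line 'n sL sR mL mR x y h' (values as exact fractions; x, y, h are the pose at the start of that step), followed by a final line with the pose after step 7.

n=0: pose=(6,-6,E); sL=4, sR=100/13; mL=126/13, mR=50/13; mL+mR=176/13 → advance +1; mR−mL=-76/13 → turn -1·90°
n=1: pose=(7,-6,S); sL=200/17, sR=200/17; mL=300/17, mR=100/17; mL+mR=400/17 → advance +1; mR−mL=-200/17 → turn -1·90°
n=2: pose=(7,-7,W); sL=10, sR=5; mL=10, mR=5/2; mL+mR=25/2 → advance +1; mR−mL=-15/2 → turn -1·90°
n=3: pose=(6,-7,N); sL=200/53, sR=200/49; mL=15500/2597, mR=100/49; mL+mR=20800/2597 → advance +1; mR−mL=-10200/2597 → turn -1·90°
n=4: pose=(6,-6,E); sL=4, sR=100/13; mL=126/13, mR=50/13; mL+mR=176/13 → advance +1; mR−mL=-76/13 → turn -1·90°
n=5: pose=(7,-6,S); sL=200/17, sR=200/17; mL=300/17, mR=100/17; mL+mR=400/17 → advance +1; mR−mL=-200/17 → turn -1·90°
n=6: pose=(7,-7,W); sL=10, sR=5; mL=10, mR=5/2; mL+mR=25/2 → advance +1; mR−mL=-15/2 → turn -1·90°
n=7: pose=(6,-7,N); sL=200/53, sR=200/49; mL=15500/2597, mR=100/49; mL+mR=20800/2597 → advance +1; mR−mL=-10200/2597 → turn -1·90°

0 4 100/13 126/13 50/13 6 -6 E
1 200/17 200/17 300/17 100/17 7 -6 S
2 10 5 10 5/2 7 -7 W
3 200/53 200/49 15500/2597 100/49 6 -7 N
4 4 100/13 126/13 50/13 6 -6 E
5 200/17 200/17 300/17 100/17 7 -6 S
6 10 5 10 5/2 7 -7 W
7 200/53 200/49 15500/2597 100/49 6 -7 N
final 6 -6 E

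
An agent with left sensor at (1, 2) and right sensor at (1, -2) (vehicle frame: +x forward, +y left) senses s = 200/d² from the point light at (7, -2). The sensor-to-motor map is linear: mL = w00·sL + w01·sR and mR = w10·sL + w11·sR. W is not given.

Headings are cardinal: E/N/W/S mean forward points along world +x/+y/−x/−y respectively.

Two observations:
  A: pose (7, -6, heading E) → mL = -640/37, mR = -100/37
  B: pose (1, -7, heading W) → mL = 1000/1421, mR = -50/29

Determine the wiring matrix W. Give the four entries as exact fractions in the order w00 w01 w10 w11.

-1/2 1/2 0 -1/2

obs A: pose=(7,-6,E) → sL=40, sR=200/37, mL=-640/37, mR=-100/37
obs B: pose=(1,-7,W) → sL=100/49, sR=100/29, mL=1000/1421, mR=-50/29
sensor matrix S = [[40, 200/37], [100/49, 100/29]]; det S = 6672000/52577
solve [mL_A; mL_B] = S·[w00; w01] and [mR_A; mR_B] = S·[w10; w11]:
  w00 = -1/2, w01 = 1/2, w10 = 0, w11 = -1/2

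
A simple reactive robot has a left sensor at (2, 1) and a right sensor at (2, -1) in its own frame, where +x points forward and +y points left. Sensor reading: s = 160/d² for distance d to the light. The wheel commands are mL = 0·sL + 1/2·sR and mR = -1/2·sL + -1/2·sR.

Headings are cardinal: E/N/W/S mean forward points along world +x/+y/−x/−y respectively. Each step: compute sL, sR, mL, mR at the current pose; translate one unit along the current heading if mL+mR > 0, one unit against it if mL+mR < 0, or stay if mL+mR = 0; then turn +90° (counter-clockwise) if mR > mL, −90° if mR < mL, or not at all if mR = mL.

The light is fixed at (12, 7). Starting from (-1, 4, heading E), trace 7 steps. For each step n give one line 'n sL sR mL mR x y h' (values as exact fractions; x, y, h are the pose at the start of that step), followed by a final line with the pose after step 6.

0 32/25 160/137 80/137 -4192/3425 -1 4 E
1 80/97 16/25 8/25 -1776/2425 -2 4 S
2 32/53 160/257 80/257 -8352/13621 -2 5 W
3 40/49 10/9 5/9 -425/441 -1 5 N
4 32/25 160/137 80/137 -4192/3425 -1 4 E
5 80/97 16/25 8/25 -1776/2425 -2 4 S
6 32/53 160/257 80/257 -8352/13621 -2 5 W
final -1 5 N

n=0: pose=(-1,4,E); sL=32/25, sR=160/137; mL=80/137, mR=-4192/3425; mL+mR=-16/25 → advance -1; mR−mL=-6192/3425 → turn -1·90°
n=1: pose=(-2,4,S); sL=80/97, sR=16/25; mL=8/25, mR=-1776/2425; mL+mR=-40/97 → advance -1; mR−mL=-2552/2425 → turn -1·90°
n=2: pose=(-2,5,W); sL=32/53, sR=160/257; mL=80/257, mR=-8352/13621; mL+mR=-16/53 → advance -1; mR−mL=-12592/13621 → turn -1·90°
n=3: pose=(-1,5,N); sL=40/49, sR=10/9; mL=5/9, mR=-425/441; mL+mR=-20/49 → advance -1; mR−mL=-670/441 → turn -1·90°
n=4: pose=(-1,4,E); sL=32/25, sR=160/137; mL=80/137, mR=-4192/3425; mL+mR=-16/25 → advance -1; mR−mL=-6192/3425 → turn -1·90°
n=5: pose=(-2,4,S); sL=80/97, sR=16/25; mL=8/25, mR=-1776/2425; mL+mR=-40/97 → advance -1; mR−mL=-2552/2425 → turn -1·90°
n=6: pose=(-2,5,W); sL=32/53, sR=160/257; mL=80/257, mR=-8352/13621; mL+mR=-16/53 → advance -1; mR−mL=-12592/13621 → turn -1·90°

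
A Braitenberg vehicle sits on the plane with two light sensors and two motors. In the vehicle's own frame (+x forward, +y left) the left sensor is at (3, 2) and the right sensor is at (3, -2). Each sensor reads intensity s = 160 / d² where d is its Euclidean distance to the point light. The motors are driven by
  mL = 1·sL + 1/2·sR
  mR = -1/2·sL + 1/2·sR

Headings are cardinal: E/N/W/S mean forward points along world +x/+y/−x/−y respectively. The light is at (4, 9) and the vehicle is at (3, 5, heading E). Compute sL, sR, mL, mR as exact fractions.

20 4 22 -8

left sensor world pos  = (6, 7); dL² = 8
right sensor world pos = (6, 3); dR² = 40
sL = 160/8 = 20
sR = 160/40 = 4
mL = 1·sL + 1/2·sR = 22
mR = -1/2·sL + 1/2·sR = -8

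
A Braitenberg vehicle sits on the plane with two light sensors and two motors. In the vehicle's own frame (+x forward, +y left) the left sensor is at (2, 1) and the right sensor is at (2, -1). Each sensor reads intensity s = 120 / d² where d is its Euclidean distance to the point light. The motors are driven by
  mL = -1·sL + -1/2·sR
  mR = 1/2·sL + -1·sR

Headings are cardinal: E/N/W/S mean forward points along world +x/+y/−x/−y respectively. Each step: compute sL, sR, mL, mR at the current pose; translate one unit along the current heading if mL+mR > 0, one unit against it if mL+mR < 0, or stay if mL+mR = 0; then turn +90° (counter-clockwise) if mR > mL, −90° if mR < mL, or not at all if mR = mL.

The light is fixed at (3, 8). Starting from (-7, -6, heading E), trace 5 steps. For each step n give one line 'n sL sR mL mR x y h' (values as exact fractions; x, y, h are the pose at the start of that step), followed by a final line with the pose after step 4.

n=0: pose=(-7,-6,E); sL=120/233, sR=120/289; mL=-48660/67337, mR=-10620/67337; mL+mR=-59280/67337 → advance -1; mR−mL=38040/67337 → turn +1·90°
n=1: pose=(-8,-6,N); sL=5/12, sR=30/61; mL=-485/732, mR=-415/1464; mL+mR=-1385/1464 → advance -1; mR−mL=185/488 → turn +1·90°
n=2: pose=(-8,-7,W); sL=24/85, sR=24/73; mL=-2772/6205, mR=-1164/6205; mL+mR=-3936/6205 → advance -1; mR−mL=1608/6205 → turn +1·90°
n=3: pose=(-7,-7,S); sL=12/37, sR=12/41; mL=-714/1517, mR=-198/1517; mL+mR=-912/1517 → advance -1; mR−mL=516/1517 → turn +1·90°
n=4: pose=(-7,-6,E); sL=120/233, sR=120/289; mL=-48660/67337, mR=-10620/67337; mL+mR=-59280/67337 → advance -1; mR−mL=38040/67337 → turn +1·90°

0 120/233 120/289 -48660/67337 -10620/67337 -7 -6 E
1 5/12 30/61 -485/732 -415/1464 -8 -6 N
2 24/85 24/73 -2772/6205 -1164/6205 -8 -7 W
3 12/37 12/41 -714/1517 -198/1517 -7 -7 S
4 120/233 120/289 -48660/67337 -10620/67337 -7 -6 E
final -8 -6 N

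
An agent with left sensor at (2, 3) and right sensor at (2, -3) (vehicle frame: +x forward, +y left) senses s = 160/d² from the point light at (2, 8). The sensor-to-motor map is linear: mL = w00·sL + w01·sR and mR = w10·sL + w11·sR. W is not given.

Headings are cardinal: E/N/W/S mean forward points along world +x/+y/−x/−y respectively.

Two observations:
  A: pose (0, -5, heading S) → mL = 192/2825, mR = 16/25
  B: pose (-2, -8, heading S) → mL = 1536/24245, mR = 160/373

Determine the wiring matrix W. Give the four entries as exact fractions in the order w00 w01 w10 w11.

obs A: pose=(0,-5,S) → sL=80/113, sR=16/25, mL=192/2825, mR=16/25
obs B: pose=(-2,-8,S) → sL=32/65, sR=160/373, mL=1536/24245, mR=160/373
sensor matrix S = [[80/113, 16/25], [32/65, 160/373]]; det S = -780288/68492125
solve [mL_A; mL_B] = S·[w00; w01] and [mR_A; mR_B] = S·[w10; w11]:
  w00 = 1, w01 = -1, w10 = 0, w11 = 1

1 -1 0 1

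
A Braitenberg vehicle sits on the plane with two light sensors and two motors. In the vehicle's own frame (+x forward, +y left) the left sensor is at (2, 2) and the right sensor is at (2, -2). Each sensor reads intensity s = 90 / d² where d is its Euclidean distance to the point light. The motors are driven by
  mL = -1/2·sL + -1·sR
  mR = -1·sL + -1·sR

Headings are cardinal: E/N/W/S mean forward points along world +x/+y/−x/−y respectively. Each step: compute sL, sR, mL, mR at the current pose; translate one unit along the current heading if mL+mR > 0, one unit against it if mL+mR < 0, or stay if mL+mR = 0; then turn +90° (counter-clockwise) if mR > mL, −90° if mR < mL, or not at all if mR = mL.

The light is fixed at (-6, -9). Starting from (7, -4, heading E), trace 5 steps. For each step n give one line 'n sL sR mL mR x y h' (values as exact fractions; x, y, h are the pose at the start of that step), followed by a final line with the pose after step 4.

n=0: pose=(7,-4,E); sL=45/137, sR=5/13; mL=-1955/3562, mR=-1270/1781; mL+mR=-4495/3562 → advance -1; mR−mL=-45/274 → turn -1·90°
n=1: pose=(6,-4,S); sL=18/41, sR=90/109; mL=-4671/4469, mR=-5652/4469; mL+mR=-10323/4469 → advance -1; mR−mL=-9/41 → turn -1·90°
n=2: pose=(6,-3,W); sL=45/58, sR=45/82; mL=-4455/4756, mR=-1575/1189; mL+mR=-10755/4756 → advance -1; mR−mL=-45/116 → turn -1·90°
n=3: pose=(7,-3,N); sL=18/37, sR=90/289; mL=-5931/10693, mR=-8532/10693; mL+mR=-14463/10693 → advance -1; mR−mL=-9/37 → turn -1·90°
n=4: pose=(7,-4,E); sL=45/137, sR=5/13; mL=-1955/3562, mR=-1270/1781; mL+mR=-4495/3562 → advance -1; mR−mL=-45/274 → turn -1·90°

0 45/137 5/13 -1955/3562 -1270/1781 7 -4 E
1 18/41 90/109 -4671/4469 -5652/4469 6 -4 S
2 45/58 45/82 -4455/4756 -1575/1189 6 -3 W
3 18/37 90/289 -5931/10693 -8532/10693 7 -3 N
4 45/137 5/13 -1955/3562 -1270/1781 7 -4 E
final 6 -4 S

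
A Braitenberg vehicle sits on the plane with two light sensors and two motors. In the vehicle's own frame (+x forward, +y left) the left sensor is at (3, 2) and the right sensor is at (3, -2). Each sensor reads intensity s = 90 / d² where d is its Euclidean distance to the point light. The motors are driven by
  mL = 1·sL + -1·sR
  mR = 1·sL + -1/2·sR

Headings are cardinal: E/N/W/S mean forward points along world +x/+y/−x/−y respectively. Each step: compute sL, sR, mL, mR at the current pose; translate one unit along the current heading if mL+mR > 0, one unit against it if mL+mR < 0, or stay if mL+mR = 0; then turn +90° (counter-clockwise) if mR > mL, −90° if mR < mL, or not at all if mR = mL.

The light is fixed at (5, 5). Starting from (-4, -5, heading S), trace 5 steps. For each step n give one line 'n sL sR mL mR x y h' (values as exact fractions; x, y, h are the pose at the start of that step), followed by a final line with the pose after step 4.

n=0: pose=(-4,-5,S); sL=45/109, sR=9/29; mL=324/3161, mR=1629/6322; mL+mR=2277/6322 → advance +1; mR−mL=9/58 → turn +1·90°
n=1: pose=(-4,-6,E); sL=10/13, sR=18/41; mL=176/533, mR=293/533; mL+mR=469/533 → advance +1; mR−mL=9/41 → turn +1·90°
n=2: pose=(-3,-6,N); sL=45/82, sR=9/10; mL=-72/205, mR=81/820; mL+mR=-207/820 → advance -1; mR−mL=9/20 → turn +1·90°
n=3: pose=(-3,-7,W); sL=90/317, sR=90/221; mL=-8640/70057, mR=5625/70057; mL+mR=-3015/70057 → advance -1; mR−mL=45/221 → turn +1·90°
n=4: pose=(-2,-7,S); sL=9/25, sR=5/17; mL=28/425, mR=181/850; mL+mR=237/850 → advance +1; mR−mL=5/34 → turn +1·90°

0 45/109 9/29 324/3161 1629/6322 -4 -5 S
1 10/13 18/41 176/533 293/533 -4 -6 E
2 45/82 9/10 -72/205 81/820 -3 -6 N
3 90/317 90/221 -8640/70057 5625/70057 -3 -7 W
4 9/25 5/17 28/425 181/850 -2 -7 S
final -2 -8 E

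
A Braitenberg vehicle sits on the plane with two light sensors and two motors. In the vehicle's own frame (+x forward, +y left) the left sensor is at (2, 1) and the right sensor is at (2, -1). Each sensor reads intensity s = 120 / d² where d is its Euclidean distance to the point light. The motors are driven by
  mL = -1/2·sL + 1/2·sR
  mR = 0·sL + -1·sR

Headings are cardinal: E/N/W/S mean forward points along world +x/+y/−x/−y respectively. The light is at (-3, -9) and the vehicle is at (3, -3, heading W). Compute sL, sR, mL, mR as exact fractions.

left sensor world pos  = (1, -4); dL² = 41
right sensor world pos = (1, -2); dR² = 65
sL = 120/41 = 120/41
sR = 120/65 = 24/13
mL = -1/2·sL + 1/2·sR = -288/533
mR = 0·sL + -1·sR = -24/13

120/41 24/13 -288/533 -24/13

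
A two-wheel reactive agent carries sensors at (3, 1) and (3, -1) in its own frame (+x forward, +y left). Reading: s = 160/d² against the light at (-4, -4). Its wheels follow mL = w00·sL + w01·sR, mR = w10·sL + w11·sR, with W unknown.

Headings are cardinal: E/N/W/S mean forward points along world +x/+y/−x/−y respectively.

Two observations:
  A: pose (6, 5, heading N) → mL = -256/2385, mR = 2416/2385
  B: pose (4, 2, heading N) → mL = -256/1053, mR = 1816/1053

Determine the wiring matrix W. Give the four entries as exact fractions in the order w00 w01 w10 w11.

-1 1 1 1/2

obs A: pose=(6,5,N) → sL=32/45, sR=32/53, mL=-256/2385, mR=2416/2385
obs B: pose=(4,2,N) → sL=16/13, sR=80/81, mL=-256/1053, mR=1816/1053
sensor matrix S = [[32/45, 32/53], [16/13, 80/81]]; det S = -20480/502281
solve [mL_A; mL_B] = S·[w00; w01] and [mR_A; mR_B] = S·[w10; w11]:
  w00 = -1, w01 = 1, w10 = 1, w11 = 1/2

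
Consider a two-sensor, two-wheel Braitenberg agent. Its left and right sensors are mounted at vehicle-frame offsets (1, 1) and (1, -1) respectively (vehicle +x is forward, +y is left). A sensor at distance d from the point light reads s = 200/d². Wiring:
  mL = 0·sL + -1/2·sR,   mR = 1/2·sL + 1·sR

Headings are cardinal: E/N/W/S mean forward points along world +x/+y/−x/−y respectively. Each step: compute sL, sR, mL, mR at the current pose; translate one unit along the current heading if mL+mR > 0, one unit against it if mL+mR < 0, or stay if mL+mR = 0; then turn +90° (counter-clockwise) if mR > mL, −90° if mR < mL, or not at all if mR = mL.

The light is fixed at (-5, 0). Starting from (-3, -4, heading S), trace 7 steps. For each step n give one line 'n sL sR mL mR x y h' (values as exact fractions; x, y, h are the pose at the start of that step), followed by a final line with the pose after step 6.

n=0: pose=(-3,-4,S); sL=100/17, sR=100/13; mL=-50/13, mR=2350/221; mL+mR=1500/221 → advance +1; mR−mL=3200/221 → turn +1·90°
n=1: pose=(-3,-5,E); sL=8, sR=40/9; mL=-20/9, mR=76/9; mL+mR=56/9 → advance +1; mR−mL=32/3 → turn +1·90°
n=2: pose=(-2,-5,N); sL=10, sR=25/4; mL=-25/8, mR=45/4; mL+mR=65/8 → advance +1; mR−mL=115/8 → turn +1·90°
n=3: pose=(-2,-4,W); sL=200/29, sR=200/13; mL=-100/13, mR=7100/377; mL+mR=4200/377 → advance +1; mR−mL=10000/377 → turn +1·90°
n=4: pose=(-3,-4,S); sL=100/17, sR=100/13; mL=-50/13, mR=2350/221; mL+mR=1500/221 → advance +1; mR−mL=3200/221 → turn +1·90°
n=5: pose=(-3,-5,E); sL=8, sR=40/9; mL=-20/9, mR=76/9; mL+mR=56/9 → advance +1; mR−mL=32/3 → turn +1·90°
n=6: pose=(-2,-5,N); sL=10, sR=25/4; mL=-25/8, mR=45/4; mL+mR=65/8 → advance +1; mR−mL=115/8 → turn +1·90°

0 100/17 100/13 -50/13 2350/221 -3 -4 S
1 8 40/9 -20/9 76/9 -3 -5 E
2 10 25/4 -25/8 45/4 -2 -5 N
3 200/29 200/13 -100/13 7100/377 -2 -4 W
4 100/17 100/13 -50/13 2350/221 -3 -4 S
5 8 40/9 -20/9 76/9 -3 -5 E
6 10 25/4 -25/8 45/4 -2 -5 N
final -2 -4 W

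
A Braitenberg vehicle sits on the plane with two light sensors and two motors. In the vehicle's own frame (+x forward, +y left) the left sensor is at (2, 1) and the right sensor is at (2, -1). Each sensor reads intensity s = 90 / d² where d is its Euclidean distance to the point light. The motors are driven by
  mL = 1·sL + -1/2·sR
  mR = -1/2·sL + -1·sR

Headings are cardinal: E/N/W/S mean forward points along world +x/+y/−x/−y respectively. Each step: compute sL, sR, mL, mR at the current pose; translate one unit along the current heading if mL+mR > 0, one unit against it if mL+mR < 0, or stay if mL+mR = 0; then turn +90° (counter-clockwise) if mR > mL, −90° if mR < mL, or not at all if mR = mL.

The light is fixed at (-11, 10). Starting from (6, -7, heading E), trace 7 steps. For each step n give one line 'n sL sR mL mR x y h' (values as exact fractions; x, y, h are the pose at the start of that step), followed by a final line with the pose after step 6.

0 90/617 18/137 6777/84529 -17271/84529 6 -7 E
1 9/65 45/293 2349/38090 -8487/38090 5 -7 S
2 18/97 90/421 3213/40837 -12519/40837 5 -6 W
3 45/226 9/52 1323/11752 -801/2938 6 -6 N
4 90/617 18/137 6777/84529 -17271/84529 6 -7 E
5 9/65 45/293 2349/38090 -8487/38090 5 -7 S
6 18/97 90/421 3213/40837 -12519/40837 5 -6 W
final 6 -6 N

n=0: pose=(6,-7,E); sL=90/617, sR=18/137; mL=6777/84529, mR=-17271/84529; mL+mR=-10494/84529 → advance -1; mR−mL=-24048/84529 → turn -1·90°
n=1: pose=(5,-7,S); sL=9/65, sR=45/293; mL=2349/38090, mR=-8487/38090; mL+mR=-3069/19045 → advance -1; mR−mL=-5418/19045 → turn -1·90°
n=2: pose=(5,-6,W); sL=18/97, sR=90/421; mL=3213/40837, mR=-12519/40837; mL+mR=-9306/40837 → advance -1; mR−mL=-15732/40837 → turn -1·90°
n=3: pose=(6,-6,N); sL=45/226, sR=9/52; mL=1323/11752, mR=-801/2938; mL+mR=-1881/11752 → advance -1; mR−mL=-4527/11752 → turn -1·90°
n=4: pose=(6,-7,E); sL=90/617, sR=18/137; mL=6777/84529, mR=-17271/84529; mL+mR=-10494/84529 → advance -1; mR−mL=-24048/84529 → turn -1·90°
n=5: pose=(5,-7,S); sL=9/65, sR=45/293; mL=2349/38090, mR=-8487/38090; mL+mR=-3069/19045 → advance -1; mR−mL=-5418/19045 → turn -1·90°
n=6: pose=(5,-6,W); sL=18/97, sR=90/421; mL=3213/40837, mR=-12519/40837; mL+mR=-9306/40837 → advance -1; mR−mL=-15732/40837 → turn -1·90°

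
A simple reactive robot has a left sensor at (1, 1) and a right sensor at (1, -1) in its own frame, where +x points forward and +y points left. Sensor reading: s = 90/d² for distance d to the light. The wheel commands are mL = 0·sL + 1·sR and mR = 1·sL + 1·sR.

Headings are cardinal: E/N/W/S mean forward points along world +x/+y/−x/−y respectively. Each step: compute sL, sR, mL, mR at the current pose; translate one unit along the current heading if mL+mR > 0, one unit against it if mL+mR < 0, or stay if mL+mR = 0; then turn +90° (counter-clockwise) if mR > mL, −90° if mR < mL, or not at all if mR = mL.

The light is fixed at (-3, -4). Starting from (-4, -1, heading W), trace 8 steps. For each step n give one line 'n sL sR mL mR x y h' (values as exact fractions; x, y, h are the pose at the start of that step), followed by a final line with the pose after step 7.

0 45/4 9/2 9/2 63/4 -4 -1 W
1 18 90/13 90/13 324/13 -5 -1 S
2 9 45 45 54 -5 -2 E
3 90/13 10 10 220/13 -4 -2 N
4 45/4 9/2 9/2 63/4 -4 -1 W
5 18 90/13 90/13 324/13 -5 -1 S
6 9 45 45 54 -5 -2 E
7 90/13 10 10 220/13 -4 -2 N
final -4 -1 W

n=0: pose=(-4,-1,W); sL=45/4, sR=9/2; mL=9/2, mR=63/4; mL+mR=81/4 → advance +1; mR−mL=45/4 → turn +1·90°
n=1: pose=(-5,-1,S); sL=18, sR=90/13; mL=90/13, mR=324/13; mL+mR=414/13 → advance +1; mR−mL=18 → turn +1·90°
n=2: pose=(-5,-2,E); sL=9, sR=45; mL=45, mR=54; mL+mR=99 → advance +1; mR−mL=9 → turn +1·90°
n=3: pose=(-4,-2,N); sL=90/13, sR=10; mL=10, mR=220/13; mL+mR=350/13 → advance +1; mR−mL=90/13 → turn +1·90°
n=4: pose=(-4,-1,W); sL=45/4, sR=9/2; mL=9/2, mR=63/4; mL+mR=81/4 → advance +1; mR−mL=45/4 → turn +1·90°
n=5: pose=(-5,-1,S); sL=18, sR=90/13; mL=90/13, mR=324/13; mL+mR=414/13 → advance +1; mR−mL=18 → turn +1·90°
n=6: pose=(-5,-2,E); sL=9, sR=45; mL=45, mR=54; mL+mR=99 → advance +1; mR−mL=9 → turn +1·90°
n=7: pose=(-4,-2,N); sL=90/13, sR=10; mL=10, mR=220/13; mL+mR=350/13 → advance +1; mR−mL=90/13 → turn +1·90°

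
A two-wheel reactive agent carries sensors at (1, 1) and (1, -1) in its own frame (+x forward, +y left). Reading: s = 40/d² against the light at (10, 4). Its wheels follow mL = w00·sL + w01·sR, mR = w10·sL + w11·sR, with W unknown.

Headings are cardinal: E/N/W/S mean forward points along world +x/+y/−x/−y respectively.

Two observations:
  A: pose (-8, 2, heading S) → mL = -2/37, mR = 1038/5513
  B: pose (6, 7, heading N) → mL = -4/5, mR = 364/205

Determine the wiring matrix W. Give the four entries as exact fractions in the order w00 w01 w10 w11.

0 -1/2 1 1/2

obs A: pose=(-8,2,S) → sL=20/149, sR=4/37, mL=-2/37, mR=1038/5513
obs B: pose=(6,7,N) → sL=40/41, sR=8/5, mL=-4/5, mR=364/205
sensor matrix S = [[20/149, 4/37], [40/41, 8/5]]; det S = 24704/226033
solve [mL_A; mL_B] = S·[w00; w01] and [mR_A; mR_B] = S·[w10; w11]:
  w00 = 0, w01 = -1/2, w10 = 1, w11 = 1/2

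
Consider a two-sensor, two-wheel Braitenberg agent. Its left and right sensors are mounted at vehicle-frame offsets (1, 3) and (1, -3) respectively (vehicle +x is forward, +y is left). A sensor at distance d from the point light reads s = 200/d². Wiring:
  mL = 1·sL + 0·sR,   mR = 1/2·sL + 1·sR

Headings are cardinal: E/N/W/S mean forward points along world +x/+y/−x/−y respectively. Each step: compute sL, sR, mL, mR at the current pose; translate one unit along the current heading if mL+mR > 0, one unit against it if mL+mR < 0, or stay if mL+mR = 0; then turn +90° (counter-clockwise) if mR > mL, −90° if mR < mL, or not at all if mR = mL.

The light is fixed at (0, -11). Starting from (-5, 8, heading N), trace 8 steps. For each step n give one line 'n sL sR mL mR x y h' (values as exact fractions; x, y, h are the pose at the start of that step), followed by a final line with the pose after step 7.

0 25/58 50/101 25/58 8325/11716 -5 8 N
1 8/13 40/113 8/13 972/1469 -5 9 W
2 20/37 100/221 20/37 5910/8177 -6 9 S
3 200/509 200/281 200/509 129900/143029 -6 8 E
4 25/58 50/101 25/58 8325/11716 -5 8 N
5 8/13 40/113 8/13 972/1469 -5 9 W
6 20/37 100/221 20/37 5910/8177 -6 9 S
7 200/509 200/281 200/509 129900/143029 -6 8 E
final -5 8 N

n=0: pose=(-5,8,N); sL=25/58, sR=50/101; mL=25/58, mR=8325/11716; mL+mR=13375/11716 → advance +1; mR−mL=3275/11716 → turn +1·90°
n=1: pose=(-5,9,W); sL=8/13, sR=40/113; mL=8/13, mR=972/1469; mL+mR=1876/1469 → advance +1; mR−mL=68/1469 → turn +1·90°
n=2: pose=(-6,9,S); sL=20/37, sR=100/221; mL=20/37, mR=5910/8177; mL+mR=10330/8177 → advance +1; mR−mL=1490/8177 → turn +1·90°
n=3: pose=(-6,8,E); sL=200/509, sR=200/281; mL=200/509, mR=129900/143029; mL+mR=186100/143029 → advance +1; mR−mL=73700/143029 → turn +1·90°
n=4: pose=(-5,8,N); sL=25/58, sR=50/101; mL=25/58, mR=8325/11716; mL+mR=13375/11716 → advance +1; mR−mL=3275/11716 → turn +1·90°
n=5: pose=(-5,9,W); sL=8/13, sR=40/113; mL=8/13, mR=972/1469; mL+mR=1876/1469 → advance +1; mR−mL=68/1469 → turn +1·90°
n=6: pose=(-6,9,S); sL=20/37, sR=100/221; mL=20/37, mR=5910/8177; mL+mR=10330/8177 → advance +1; mR−mL=1490/8177 → turn +1·90°
n=7: pose=(-6,8,E); sL=200/509, sR=200/281; mL=200/509, mR=129900/143029; mL+mR=186100/143029 → advance +1; mR−mL=73700/143029 → turn +1·90°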